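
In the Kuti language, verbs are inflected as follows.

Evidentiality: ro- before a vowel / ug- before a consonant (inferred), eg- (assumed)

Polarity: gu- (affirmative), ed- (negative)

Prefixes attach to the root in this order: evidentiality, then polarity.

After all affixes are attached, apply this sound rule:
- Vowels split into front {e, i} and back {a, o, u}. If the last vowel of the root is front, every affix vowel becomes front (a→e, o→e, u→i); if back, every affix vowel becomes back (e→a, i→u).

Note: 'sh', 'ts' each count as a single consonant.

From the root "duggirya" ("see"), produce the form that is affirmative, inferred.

Attach evidentiality inferred ug- (before consonant 'd') → ugduggirya.
Attach polarity affirmative gu- → guugduggirya.
Vowel harmony: no change.

guugduggirya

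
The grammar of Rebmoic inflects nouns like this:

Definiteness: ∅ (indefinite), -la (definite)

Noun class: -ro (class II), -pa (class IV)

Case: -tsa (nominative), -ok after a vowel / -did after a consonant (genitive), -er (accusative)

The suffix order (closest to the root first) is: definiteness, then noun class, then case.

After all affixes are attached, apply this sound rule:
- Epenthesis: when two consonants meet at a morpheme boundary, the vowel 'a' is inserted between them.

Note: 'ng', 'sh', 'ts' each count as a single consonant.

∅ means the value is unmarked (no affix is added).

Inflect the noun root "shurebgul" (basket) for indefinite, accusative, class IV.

shurebgulapaer

definiteness = indefinite: zero marking, form stays shurebgul.
Attach noun class class IV -pa → shurebgulpa.
Attach case accusative -er → shurebgulpaer.
Apply epenthesis: shurebgulpaer → shurebgulapaer.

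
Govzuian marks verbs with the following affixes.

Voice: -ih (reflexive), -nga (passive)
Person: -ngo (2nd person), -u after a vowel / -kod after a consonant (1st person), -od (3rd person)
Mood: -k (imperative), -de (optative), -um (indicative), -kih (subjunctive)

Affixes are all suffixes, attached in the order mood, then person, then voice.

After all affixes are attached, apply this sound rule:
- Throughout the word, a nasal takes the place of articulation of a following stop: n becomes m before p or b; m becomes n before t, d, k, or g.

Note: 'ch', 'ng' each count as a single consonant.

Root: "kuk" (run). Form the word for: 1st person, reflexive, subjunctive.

Attach mood subjunctive -kih → kukkih.
Attach person 1st person -kod (after consonant 'h') → kukkihkod.
Attach voice reflexive -ih → kukkihkodih.
Nasal assimilation: no change.

kukkihkodih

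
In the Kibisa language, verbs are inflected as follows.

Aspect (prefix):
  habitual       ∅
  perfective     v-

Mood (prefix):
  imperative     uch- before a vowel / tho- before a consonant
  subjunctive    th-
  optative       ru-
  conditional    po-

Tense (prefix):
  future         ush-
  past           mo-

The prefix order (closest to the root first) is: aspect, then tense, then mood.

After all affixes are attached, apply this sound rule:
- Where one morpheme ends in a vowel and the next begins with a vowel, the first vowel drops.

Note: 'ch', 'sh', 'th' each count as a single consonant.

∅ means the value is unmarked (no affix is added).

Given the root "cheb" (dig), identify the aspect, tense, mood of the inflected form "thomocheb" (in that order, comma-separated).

habitual, past, imperative

Segment: tho-mo-cheb.
aspect: ∅ → habitual.
tense: mo- → past.
mood: uch/tho- → imperative.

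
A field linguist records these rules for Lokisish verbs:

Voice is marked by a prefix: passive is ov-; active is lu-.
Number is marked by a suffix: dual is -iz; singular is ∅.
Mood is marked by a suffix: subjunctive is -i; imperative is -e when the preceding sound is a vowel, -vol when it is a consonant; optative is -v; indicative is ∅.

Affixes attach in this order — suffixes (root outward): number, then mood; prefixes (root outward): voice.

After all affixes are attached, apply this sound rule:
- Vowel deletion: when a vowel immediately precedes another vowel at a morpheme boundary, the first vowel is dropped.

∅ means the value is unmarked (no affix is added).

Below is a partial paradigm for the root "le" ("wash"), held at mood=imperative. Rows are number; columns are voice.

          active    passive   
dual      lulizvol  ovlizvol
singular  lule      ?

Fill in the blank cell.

ovle

number = singular: zero marking, form stays le.
Attach voice passive ov- → ovle.
Attach mood imperative -e (after vowel 'e') → ovlee.
Apply vowel deletion: ovlee → ovle.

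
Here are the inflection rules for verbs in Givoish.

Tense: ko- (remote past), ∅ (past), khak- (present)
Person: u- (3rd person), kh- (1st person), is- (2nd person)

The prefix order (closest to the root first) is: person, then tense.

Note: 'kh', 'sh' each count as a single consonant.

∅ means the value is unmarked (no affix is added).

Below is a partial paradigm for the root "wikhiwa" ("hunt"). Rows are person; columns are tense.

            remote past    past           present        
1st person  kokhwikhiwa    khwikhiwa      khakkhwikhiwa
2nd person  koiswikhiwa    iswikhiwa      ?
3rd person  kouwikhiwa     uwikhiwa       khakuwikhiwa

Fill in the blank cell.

Attach person 2nd person is- → iswikhiwa.
Attach tense present khak- → khakiswikhiwa.

khakiswikhiwa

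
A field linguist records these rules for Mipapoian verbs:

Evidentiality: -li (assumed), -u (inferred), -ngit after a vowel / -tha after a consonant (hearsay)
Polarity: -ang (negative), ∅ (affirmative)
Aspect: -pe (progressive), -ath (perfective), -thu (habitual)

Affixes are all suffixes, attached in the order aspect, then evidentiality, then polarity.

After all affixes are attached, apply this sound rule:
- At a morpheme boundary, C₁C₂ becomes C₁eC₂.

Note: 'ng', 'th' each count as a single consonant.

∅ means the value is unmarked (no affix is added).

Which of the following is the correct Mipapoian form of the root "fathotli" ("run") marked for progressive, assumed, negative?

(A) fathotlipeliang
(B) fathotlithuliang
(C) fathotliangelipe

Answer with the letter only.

A

Attach aspect progressive -pe → fathotlipe.
Attach evidentiality assumed -li → fathotlipeli.
Attach polarity negative -ang → fathotlipeliang.
Epenthesis: no change.
So the correct form is fathotlipeliang, option (A).
(B) fathotlithuliang is wrong: it uses habitual instead of progressive for aspect.
(C) fathotliangelipe is wrong: it has the affixes in the wrong order.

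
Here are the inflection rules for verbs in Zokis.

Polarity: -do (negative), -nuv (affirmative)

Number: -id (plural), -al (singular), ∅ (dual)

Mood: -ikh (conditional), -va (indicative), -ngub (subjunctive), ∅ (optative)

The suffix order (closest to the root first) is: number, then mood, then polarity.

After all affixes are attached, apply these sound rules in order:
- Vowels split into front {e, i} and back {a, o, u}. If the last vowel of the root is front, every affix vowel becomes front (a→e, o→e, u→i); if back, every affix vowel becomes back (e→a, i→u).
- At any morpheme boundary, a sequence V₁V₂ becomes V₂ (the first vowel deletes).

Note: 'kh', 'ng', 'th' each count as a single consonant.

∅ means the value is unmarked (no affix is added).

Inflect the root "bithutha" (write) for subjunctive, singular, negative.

Attach number singular -al → bithuthaal.
Attach mood subjunctive -ngub → bithuthaalngub.
Attach polarity negative -do → bithuthaalngubdo.
Vowel harmony: no change.
Apply vowel deletion: bithuthaalngubdo → bithuthalngubdo.

bithuthalngubdo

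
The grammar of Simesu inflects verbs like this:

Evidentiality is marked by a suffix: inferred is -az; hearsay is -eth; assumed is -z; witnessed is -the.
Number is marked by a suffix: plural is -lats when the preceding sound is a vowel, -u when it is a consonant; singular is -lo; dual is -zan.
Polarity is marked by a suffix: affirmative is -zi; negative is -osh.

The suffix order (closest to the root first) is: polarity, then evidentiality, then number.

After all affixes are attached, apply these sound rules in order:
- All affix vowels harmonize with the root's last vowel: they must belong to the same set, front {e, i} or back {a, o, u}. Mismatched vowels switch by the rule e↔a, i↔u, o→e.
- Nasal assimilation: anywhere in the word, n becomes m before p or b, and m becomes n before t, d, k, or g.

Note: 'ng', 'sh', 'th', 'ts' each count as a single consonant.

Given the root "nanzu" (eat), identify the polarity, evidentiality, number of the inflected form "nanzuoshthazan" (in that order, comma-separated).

Segment: nanzu-osh-the-zan.
polarity: -osh → negative.
evidentiality: -the → witnessed.
number: -zan → dual.

negative, witnessed, dual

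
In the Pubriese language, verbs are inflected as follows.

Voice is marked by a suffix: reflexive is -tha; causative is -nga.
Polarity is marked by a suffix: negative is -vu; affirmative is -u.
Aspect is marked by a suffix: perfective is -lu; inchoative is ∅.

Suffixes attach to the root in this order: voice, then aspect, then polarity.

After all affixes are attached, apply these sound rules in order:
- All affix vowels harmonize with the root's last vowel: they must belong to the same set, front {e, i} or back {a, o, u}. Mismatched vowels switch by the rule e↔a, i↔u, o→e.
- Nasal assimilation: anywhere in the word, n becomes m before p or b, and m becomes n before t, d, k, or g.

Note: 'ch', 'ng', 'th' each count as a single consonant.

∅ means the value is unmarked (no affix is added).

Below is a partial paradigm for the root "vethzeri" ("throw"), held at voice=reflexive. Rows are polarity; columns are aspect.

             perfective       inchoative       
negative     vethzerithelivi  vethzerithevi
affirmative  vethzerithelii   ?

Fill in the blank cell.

vethzerithei

Attach voice reflexive -tha → vethzeritha.
aspect = inchoative: zero marking, form stays vethzeritha.
Attach polarity affirmative -u → vethzerithau.
Apply vowel harmony: vethzerithau → vethzerithei.
Nasal assimilation: no change.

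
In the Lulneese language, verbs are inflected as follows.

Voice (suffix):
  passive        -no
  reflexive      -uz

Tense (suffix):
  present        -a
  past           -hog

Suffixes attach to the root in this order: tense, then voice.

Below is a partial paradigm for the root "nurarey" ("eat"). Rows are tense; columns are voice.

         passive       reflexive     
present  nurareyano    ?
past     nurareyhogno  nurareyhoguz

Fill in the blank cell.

nurareyauz

Attach tense present -a → nurareya.
Attach voice reflexive -uz → nurareyauz.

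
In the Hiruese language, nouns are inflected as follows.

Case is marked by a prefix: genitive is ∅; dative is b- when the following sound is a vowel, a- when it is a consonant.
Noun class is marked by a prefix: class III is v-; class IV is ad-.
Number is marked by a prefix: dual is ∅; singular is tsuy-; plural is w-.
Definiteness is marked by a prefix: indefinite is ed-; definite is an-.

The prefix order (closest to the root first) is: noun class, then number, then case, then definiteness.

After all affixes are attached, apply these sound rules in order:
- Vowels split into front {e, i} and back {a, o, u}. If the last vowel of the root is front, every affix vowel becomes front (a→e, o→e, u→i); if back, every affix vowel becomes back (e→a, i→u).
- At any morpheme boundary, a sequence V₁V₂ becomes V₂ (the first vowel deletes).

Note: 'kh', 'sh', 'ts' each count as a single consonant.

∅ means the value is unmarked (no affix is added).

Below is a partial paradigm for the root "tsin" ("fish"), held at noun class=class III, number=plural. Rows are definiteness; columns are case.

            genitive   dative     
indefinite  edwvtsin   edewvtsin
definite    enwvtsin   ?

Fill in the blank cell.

enewvtsin

Attach noun class class III v- → vtsin.
Attach number plural w- → wvtsin.
Attach case dative a- (before consonant 'w') → awvtsin.
Attach definiteness definite an- → anawvtsin.
Apply vowel harmony: anawvtsin → enewvtsin.
Vowel deletion: no change.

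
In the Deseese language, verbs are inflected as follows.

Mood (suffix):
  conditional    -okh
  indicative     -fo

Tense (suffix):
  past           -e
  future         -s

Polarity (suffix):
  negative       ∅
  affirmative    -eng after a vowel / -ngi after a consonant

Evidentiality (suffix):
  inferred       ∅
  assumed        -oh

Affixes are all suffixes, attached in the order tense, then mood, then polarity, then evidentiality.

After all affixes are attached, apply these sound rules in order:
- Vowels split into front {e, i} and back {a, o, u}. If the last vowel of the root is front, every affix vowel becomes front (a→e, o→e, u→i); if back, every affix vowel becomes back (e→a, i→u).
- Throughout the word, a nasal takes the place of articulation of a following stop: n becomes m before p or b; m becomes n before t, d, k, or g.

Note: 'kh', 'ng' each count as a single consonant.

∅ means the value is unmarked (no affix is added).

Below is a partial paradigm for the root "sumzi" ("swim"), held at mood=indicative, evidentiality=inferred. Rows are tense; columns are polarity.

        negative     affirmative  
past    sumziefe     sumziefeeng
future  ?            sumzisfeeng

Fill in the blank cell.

sumzisfe

Attach tense future -s → sumzis.
Attach mood indicative -fo → sumzisfo.
polarity = negative: zero marking, form stays sumzisfo.
evidentiality = inferred: zero marking, form stays sumzisfo.
Apply vowel harmony: sumzisfo → sumzisfe.
Nasal assimilation: no change.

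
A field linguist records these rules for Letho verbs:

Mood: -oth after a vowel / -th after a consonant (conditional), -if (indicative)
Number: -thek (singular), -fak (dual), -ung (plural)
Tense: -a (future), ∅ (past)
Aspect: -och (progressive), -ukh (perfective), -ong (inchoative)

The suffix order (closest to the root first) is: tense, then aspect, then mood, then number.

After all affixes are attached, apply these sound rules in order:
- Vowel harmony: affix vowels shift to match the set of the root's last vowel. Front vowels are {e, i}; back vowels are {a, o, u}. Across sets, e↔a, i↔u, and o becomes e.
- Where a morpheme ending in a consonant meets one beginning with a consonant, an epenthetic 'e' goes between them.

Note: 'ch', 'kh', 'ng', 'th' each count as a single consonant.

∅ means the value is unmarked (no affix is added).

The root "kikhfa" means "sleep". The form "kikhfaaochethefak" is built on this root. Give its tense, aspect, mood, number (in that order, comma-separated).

future, progressive, conditional, dual

Segment: kikhfa-a-och-th-fak.
tense: -a → future.
aspect: -och → progressive.
mood: -oth/th → conditional.
number: -fak → dual.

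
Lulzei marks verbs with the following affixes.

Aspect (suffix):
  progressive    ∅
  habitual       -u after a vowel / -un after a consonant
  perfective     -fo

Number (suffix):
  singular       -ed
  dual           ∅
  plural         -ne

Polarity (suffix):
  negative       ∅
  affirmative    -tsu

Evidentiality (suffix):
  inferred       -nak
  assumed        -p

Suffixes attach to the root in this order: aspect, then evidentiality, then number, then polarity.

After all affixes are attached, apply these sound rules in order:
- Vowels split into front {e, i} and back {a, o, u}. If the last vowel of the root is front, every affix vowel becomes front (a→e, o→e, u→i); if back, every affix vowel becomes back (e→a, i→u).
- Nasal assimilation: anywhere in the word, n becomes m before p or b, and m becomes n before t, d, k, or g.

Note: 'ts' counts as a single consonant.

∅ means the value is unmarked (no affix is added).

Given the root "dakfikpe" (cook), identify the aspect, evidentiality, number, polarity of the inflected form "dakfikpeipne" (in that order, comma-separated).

habitual, assumed, plural, negative

Segment: dakfikpe-u-p-ne.
aspect: -u/un → habitual.
evidentiality: -p → assumed.
number: -ne → plural.
polarity: ∅ → negative.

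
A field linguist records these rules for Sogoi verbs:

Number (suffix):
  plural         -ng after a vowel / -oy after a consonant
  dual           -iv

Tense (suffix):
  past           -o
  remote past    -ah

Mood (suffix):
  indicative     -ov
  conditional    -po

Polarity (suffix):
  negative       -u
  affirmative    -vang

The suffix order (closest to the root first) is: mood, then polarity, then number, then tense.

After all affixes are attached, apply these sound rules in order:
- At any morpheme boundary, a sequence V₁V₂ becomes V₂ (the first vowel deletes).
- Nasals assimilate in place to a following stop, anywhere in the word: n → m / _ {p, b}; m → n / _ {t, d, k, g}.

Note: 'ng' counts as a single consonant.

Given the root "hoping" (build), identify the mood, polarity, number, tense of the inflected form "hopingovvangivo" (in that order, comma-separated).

indicative, affirmative, dual, past

Segment: hoping-ov-vang-iv-o.
mood: -ov → indicative.
polarity: -vang → affirmative.
number: -iv → dual.
tense: -o → past.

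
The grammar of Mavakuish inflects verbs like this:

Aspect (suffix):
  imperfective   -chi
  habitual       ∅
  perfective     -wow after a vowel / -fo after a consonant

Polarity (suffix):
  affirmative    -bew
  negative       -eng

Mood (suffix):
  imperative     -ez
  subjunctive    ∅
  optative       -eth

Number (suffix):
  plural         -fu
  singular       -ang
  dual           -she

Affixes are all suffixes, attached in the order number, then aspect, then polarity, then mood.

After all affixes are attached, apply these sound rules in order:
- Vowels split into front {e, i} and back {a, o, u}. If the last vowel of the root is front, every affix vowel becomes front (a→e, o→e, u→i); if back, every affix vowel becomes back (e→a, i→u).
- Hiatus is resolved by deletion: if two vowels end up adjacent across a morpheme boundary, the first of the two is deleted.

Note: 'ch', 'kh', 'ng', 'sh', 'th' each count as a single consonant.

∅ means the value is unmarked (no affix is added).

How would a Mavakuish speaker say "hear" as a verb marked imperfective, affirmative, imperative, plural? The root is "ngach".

ngachfuchubawaz

Attach number plural -fu → ngachfu.
Attach aspect imperfective -chi → ngachfuchi.
Attach polarity affirmative -bew → ngachfuchibew.
Attach mood imperative -ez → ngachfuchibewez.
Apply vowel harmony: ngachfuchibewez → ngachfuchubawaz.
Vowel deletion: no change.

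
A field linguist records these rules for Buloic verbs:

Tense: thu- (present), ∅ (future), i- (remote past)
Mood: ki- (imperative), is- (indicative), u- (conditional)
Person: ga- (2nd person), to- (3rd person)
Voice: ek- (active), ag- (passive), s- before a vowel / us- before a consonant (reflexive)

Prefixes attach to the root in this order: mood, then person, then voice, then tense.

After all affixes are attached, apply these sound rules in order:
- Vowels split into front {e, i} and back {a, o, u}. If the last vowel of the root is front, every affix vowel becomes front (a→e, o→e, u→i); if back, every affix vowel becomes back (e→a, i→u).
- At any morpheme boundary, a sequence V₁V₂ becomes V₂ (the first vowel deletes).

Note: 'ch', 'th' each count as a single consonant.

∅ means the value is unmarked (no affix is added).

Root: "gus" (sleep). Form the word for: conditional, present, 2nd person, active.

thakgugus

Attach mood conditional u- → ugus.
Attach person 2nd person ga- → gaugus.
Attach voice active ek- → ekgaugus.
Attach tense present thu- → thuekgaugus.
Apply vowel harmony: thuekgaugus → thuakgaugus.
Apply vowel deletion: thuakgaugus → thakgugus.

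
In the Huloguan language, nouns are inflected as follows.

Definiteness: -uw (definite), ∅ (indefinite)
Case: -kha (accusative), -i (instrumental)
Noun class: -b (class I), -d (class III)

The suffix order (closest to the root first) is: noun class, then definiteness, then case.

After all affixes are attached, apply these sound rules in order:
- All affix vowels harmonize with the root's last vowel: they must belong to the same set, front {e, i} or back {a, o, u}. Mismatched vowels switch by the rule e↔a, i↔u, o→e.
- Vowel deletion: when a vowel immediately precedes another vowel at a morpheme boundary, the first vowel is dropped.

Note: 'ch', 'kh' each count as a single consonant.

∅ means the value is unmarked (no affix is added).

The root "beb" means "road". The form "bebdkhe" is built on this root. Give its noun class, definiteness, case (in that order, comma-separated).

Segment: beb-d-kha.
noun class: -d → class III.
definiteness: ∅ → indefinite.
case: -kha → accusative.

class III, indefinite, accusative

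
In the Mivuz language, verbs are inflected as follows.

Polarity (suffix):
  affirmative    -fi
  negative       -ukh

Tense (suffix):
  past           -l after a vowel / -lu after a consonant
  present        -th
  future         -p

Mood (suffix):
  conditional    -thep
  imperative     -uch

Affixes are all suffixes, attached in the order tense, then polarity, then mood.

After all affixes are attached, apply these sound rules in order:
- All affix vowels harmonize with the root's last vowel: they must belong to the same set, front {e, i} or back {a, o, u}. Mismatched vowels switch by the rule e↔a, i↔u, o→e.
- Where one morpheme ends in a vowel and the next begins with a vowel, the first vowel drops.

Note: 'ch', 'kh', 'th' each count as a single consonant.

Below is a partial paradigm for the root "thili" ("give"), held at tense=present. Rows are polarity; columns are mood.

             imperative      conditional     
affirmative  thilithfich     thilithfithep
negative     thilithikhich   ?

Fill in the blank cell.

thilithikhthep

Attach tense present -th → thilith.
Attach polarity negative -ukh → thilithukh.
Attach mood conditional -thep → thilithukhthep.
Apply vowel harmony: thilithukhthep → thilithikhthep.
Vowel deletion: no change.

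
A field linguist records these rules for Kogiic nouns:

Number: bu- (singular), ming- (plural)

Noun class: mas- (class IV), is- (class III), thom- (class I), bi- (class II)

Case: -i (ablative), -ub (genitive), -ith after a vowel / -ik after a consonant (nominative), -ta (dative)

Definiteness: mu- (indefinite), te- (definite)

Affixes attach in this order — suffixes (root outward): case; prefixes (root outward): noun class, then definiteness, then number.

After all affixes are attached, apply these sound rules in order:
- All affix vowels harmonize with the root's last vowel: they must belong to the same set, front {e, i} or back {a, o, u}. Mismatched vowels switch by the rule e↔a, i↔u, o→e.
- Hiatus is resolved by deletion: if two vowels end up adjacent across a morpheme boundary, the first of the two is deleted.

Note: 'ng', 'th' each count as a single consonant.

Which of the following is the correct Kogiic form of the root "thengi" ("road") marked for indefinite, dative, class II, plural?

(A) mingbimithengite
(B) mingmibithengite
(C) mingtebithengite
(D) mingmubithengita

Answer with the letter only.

B

Attach case dative -ta → thengita.
Attach noun class class II bi- → bithengita.
Attach definiteness indefinite mu- → mubithengita.
Attach number plural ming- → mingmubithengita.
Apply vowel harmony: mingmubithengita → mingmibithengite.
Vowel deletion: no change.
So the correct form is mingmibithengite, option (B).
(D) mingmubithengita is wrong: it fails to apply the sound rule(s).
(A) mingbimithengite is wrong: it has the affixes in the wrong order.
(C) mingtebithengite is wrong: it uses definite instead of indefinite for definiteness.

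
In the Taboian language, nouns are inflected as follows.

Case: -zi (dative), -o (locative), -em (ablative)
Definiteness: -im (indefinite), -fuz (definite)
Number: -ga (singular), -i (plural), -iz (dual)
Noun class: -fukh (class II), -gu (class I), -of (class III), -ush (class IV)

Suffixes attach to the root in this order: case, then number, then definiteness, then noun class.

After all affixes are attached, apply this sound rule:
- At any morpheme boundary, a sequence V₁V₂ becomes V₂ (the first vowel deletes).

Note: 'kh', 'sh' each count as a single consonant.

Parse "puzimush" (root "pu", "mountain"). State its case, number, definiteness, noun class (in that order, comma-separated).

Segment: pu-zi-i-im-ush.
case: -zi → dative.
number: -i → plural.
definiteness: -im → indefinite.
noun class: -ush → class IV.

dative, plural, indefinite, class IV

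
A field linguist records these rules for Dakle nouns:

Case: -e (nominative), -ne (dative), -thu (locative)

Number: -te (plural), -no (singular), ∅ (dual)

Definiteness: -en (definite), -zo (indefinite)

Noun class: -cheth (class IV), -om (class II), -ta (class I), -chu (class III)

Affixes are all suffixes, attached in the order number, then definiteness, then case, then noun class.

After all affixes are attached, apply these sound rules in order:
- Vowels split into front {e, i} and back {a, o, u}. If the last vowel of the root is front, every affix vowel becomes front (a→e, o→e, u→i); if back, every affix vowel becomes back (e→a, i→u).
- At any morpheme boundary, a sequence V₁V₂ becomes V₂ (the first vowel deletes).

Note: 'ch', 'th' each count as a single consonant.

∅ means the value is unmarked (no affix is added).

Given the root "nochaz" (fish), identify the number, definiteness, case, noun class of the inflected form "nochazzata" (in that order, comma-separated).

dual, indefinite, nominative, class I

Segment: nochaz-zo-e-ta.
number: ∅ → dual.
definiteness: -zo → indefinite.
case: -e → nominative.
noun class: -ta → class I.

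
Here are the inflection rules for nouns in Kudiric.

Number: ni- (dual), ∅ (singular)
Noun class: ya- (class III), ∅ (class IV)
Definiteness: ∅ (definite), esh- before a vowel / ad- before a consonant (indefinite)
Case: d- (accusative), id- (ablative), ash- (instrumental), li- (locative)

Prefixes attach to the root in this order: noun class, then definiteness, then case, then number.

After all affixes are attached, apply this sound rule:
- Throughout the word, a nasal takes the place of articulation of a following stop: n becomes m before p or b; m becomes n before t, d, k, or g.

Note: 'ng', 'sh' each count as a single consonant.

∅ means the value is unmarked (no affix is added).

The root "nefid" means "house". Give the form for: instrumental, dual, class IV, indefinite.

noun class = class IV: zero marking, form stays nefid.
Attach definiteness indefinite ad- (before consonant 'n') → adnefid.
Attach case instrumental ash- → ashadnefid.
Attach number dual ni- → niashadnefid.
Nasal assimilation: no change.

niashadnefid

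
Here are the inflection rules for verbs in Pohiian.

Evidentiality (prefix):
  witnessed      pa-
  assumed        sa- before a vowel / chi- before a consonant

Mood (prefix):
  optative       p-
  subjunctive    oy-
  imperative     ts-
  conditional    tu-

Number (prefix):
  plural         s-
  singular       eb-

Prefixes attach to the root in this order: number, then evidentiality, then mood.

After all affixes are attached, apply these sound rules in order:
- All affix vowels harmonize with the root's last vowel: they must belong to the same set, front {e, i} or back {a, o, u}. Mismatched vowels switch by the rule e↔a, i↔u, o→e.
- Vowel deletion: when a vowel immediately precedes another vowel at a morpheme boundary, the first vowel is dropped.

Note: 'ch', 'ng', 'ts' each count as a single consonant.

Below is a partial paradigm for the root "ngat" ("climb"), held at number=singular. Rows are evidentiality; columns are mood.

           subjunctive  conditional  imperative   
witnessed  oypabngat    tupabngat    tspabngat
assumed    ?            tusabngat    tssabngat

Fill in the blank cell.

oysabngat

Attach number singular eb- → ebngat.
Attach evidentiality assumed sa- (before vowel 'e') → saebngat.
Attach mood subjunctive oy- → oysaebngat.
Apply vowel harmony: oysaebngat → oysaabngat.
Apply vowel deletion: oysaabngat → oysabngat.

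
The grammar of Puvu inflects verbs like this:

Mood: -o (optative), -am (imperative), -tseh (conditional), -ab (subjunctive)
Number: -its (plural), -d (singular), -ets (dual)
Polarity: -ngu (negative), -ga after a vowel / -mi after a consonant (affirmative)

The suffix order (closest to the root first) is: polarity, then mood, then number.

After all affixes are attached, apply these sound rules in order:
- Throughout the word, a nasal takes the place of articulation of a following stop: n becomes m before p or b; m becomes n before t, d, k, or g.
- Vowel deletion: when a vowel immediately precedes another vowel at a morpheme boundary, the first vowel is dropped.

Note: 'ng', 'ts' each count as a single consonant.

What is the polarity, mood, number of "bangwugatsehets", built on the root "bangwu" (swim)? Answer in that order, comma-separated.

Segment: bangwu-ga-tseh-ets.
polarity: -ga/mi → affirmative.
mood: -tseh → conditional.
number: -ets → dual.

affirmative, conditional, dual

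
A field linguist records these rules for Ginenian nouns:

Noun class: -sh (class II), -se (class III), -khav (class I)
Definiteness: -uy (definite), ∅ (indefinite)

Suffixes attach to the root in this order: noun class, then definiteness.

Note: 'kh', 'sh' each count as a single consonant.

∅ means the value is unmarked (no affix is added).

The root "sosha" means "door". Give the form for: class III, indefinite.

soshase

Attach noun class class III -se → soshase.
definiteness = indefinite: zero marking, form stays soshase.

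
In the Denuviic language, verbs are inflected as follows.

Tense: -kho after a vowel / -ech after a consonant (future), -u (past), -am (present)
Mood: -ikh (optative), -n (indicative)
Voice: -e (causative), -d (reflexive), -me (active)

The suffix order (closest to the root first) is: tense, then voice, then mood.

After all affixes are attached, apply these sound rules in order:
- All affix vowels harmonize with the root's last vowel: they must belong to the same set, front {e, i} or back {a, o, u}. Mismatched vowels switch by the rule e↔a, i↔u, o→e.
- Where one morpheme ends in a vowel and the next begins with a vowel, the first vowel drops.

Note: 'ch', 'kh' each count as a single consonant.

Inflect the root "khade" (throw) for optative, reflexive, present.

khademdikh

Attach tense present -am → khadeam.
Attach voice reflexive -d → khadeamd.
Attach mood optative -ikh → khadeamdikh.
Apply vowel harmony: khadeamdikh → khadeemdikh.
Apply vowel deletion: khadeemdikh → khademdikh.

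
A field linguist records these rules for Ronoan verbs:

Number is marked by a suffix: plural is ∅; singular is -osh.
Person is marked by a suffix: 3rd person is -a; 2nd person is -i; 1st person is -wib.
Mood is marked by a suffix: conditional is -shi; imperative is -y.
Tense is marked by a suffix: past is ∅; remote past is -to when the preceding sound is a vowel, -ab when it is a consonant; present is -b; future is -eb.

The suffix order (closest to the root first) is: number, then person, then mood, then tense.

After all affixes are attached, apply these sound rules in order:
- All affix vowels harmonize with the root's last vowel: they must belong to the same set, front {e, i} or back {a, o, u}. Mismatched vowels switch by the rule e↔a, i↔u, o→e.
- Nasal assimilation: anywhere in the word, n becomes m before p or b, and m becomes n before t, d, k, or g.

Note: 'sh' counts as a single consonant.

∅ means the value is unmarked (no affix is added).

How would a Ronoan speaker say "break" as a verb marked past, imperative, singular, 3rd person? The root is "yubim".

yubimeshey

Attach number singular -osh → yubimosh.
Attach person 3rd person -a → yubimosha.
Attach mood imperative -y → yubimoshay.
tense = past: zero marking, form stays yubimoshay.
Apply vowel harmony: yubimoshay → yubimeshey.
Nasal assimilation: no change.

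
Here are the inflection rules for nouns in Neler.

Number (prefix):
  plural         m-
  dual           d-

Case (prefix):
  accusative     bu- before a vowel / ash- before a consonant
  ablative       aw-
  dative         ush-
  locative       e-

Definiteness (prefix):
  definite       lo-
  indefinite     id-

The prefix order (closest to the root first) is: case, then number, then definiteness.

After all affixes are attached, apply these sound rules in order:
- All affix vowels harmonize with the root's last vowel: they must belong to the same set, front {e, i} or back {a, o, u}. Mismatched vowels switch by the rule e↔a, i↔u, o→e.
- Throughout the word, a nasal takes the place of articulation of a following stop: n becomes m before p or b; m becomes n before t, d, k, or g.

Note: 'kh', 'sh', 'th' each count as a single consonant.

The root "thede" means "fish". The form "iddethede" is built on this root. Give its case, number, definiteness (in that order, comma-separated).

locative, dual, indefinite

Segment: id-d-e-thede.
case: e- → locative.
number: d- → dual.
definiteness: id- → indefinite.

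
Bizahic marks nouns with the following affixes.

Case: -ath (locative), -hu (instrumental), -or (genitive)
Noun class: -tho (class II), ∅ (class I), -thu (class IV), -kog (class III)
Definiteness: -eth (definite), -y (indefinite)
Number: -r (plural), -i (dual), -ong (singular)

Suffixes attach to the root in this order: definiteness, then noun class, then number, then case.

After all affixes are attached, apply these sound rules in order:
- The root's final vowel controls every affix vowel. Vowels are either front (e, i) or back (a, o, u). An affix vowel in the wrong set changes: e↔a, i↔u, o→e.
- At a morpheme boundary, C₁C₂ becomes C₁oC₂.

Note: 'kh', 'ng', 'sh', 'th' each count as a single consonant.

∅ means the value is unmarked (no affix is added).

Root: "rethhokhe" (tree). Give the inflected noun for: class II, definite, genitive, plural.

Attach definiteness definite -eth → rethhokheeth.
Attach noun class class II -tho → rethhokheeththo.
Attach number plural -r → rethhokheeththor.
Attach case genitive -or → rethhokheeththoror.
Apply vowel harmony: rethhokheeththoror → rethhokheeththerer.
Apply epenthesis: rethhokheeththerer → rethhokheethotherer.

rethhokheethotherer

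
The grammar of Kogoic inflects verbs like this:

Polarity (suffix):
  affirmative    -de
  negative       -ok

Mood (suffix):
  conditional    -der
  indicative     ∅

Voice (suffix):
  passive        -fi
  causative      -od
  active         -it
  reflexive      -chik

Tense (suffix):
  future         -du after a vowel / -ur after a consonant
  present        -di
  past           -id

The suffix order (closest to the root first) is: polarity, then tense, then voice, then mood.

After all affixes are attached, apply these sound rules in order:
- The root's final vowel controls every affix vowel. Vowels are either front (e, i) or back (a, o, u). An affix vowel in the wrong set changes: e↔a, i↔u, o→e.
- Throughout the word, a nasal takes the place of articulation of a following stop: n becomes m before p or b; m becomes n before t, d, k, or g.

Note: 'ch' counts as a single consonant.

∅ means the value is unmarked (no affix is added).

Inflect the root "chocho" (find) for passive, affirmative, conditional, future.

chochodadufudar

Attach polarity affirmative -de → chochode.
Attach tense future -du (after vowel 'e') → chochodedu.
Attach voice passive -fi → chochodedufi.
Attach mood conditional -der → chochodedufider.
Apply vowel harmony: chochodedufider → chochodadufudar.
Nasal assimilation: no change.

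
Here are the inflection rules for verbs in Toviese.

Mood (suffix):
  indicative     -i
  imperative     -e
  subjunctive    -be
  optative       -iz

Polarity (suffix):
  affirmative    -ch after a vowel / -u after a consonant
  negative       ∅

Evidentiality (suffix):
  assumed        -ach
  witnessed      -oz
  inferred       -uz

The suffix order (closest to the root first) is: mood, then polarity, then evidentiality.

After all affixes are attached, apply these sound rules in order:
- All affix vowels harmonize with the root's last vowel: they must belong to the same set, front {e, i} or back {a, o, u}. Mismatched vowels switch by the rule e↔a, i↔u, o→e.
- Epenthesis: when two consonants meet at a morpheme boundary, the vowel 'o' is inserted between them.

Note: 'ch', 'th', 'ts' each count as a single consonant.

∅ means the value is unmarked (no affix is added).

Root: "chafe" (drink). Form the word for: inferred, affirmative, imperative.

Attach mood imperative -e → chafee.
Attach polarity affirmative -ch (after vowel 'e') → chafeech.
Attach evidentiality inferred -uz → chafeechuz.
Apply vowel harmony: chafeechuz → chafeechiz.
Epenthesis: no change.

chafeechiz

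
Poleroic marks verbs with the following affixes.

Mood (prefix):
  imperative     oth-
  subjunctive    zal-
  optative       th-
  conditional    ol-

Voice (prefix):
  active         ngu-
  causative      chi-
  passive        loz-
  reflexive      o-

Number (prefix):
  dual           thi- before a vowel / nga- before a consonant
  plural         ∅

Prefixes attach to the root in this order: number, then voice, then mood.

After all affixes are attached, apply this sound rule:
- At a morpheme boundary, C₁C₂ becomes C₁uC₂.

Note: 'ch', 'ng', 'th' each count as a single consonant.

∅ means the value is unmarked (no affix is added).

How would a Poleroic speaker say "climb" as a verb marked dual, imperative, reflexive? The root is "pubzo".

Attach number dual nga- (before consonant 'p') → ngapubzo.
Attach voice reflexive o- → ongapubzo.
Attach mood imperative oth- → othongapubzo.
Epenthesis: no change.

othongapubzo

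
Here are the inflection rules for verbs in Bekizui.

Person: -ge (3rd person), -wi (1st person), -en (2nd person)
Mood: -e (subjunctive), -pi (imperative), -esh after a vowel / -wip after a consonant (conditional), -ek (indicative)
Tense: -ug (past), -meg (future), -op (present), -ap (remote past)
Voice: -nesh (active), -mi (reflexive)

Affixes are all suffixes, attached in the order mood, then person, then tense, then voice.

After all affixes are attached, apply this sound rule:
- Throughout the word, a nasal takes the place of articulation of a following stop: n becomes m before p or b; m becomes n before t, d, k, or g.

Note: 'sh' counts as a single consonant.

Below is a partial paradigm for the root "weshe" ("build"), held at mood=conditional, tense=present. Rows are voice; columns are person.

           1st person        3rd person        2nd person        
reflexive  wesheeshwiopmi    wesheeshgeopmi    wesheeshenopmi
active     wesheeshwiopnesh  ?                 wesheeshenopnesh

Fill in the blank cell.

Attach mood conditional -esh (after vowel 'e') → wesheesh.
Attach person 3rd person -ge → wesheeshge.
Attach tense present -op → wesheeshgeop.
Attach voice active -nesh → wesheeshgeopnesh.
Nasal assimilation: no change.

wesheeshgeopnesh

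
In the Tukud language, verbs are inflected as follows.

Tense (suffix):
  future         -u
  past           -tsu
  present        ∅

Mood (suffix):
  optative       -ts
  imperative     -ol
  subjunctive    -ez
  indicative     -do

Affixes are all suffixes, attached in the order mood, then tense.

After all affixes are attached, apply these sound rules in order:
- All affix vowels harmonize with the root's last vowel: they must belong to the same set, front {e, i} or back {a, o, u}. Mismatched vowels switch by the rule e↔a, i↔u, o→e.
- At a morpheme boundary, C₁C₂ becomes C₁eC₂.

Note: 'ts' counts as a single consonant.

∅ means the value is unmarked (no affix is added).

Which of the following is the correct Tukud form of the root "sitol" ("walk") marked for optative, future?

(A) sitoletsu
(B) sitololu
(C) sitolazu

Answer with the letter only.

Attach mood optative -ts → sitolts.
Attach tense future -u → sitoltsu.
Vowel harmony: no change.
Apply epenthesis: sitoltsu → sitoletsu.
So the correct form is sitoletsu, option (A).
(B) sitololu is wrong: it uses imperative instead of optative for mood.
(C) sitolazu is wrong: it uses subjunctive instead of optative for mood.

A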